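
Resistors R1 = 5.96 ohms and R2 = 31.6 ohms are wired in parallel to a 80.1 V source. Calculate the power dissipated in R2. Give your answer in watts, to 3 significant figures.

203 W

Every branch has 80.1 V across it, so for R2 the power is simply V²/R.
P_R2 = V² / R2 = (80.1)² / 31.6 Ω = 203.0 W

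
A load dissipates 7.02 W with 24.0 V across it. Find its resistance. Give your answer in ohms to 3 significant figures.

82.1 Ω

The two known quantities fix the third via R = V² / P.
R = (24.0)² / 7.02 = 82.05 Ω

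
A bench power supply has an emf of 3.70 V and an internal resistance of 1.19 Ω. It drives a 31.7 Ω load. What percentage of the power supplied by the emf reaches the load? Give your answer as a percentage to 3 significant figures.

96.4 %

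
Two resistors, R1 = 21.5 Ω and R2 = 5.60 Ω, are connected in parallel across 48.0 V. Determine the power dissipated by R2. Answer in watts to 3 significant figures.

Parallel branches share the same voltage; P = V²/R gives the branch power in one step.
P_R2 = V² / R2 = (48.0)² / 5.60 Ω = 411.4 W

411 W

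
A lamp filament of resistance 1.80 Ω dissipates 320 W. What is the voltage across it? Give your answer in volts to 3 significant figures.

24.0 V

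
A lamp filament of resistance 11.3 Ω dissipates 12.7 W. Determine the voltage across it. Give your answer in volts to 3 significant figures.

From P = V I = I²R = V²/R, with the two given quantities we get V = √(P R).
V = √(12.7 × 11.3) = 11.98 V

12.0 V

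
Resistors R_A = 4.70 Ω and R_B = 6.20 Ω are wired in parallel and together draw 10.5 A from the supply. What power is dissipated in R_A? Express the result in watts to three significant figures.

The branches share the same voltage, but only the total current is given — find V from the equivalent resistance first.
1/R_eq = 1/4.70 + 1/6.20 ⇒ R_eq = 2.673 Ω
V = I_total × R_eq = 10.50 × 2.673 = 28.07 V
P_R_A = V² / R_A = (28.07)² / 4.70 = 167.7 W

168 W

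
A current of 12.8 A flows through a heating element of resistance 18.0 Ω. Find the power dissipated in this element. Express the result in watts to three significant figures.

The current through and the resistance of the element are both given; use P = I²R.
P = (12.80 A)² × 18.0 Ω = 2949 W

2950 W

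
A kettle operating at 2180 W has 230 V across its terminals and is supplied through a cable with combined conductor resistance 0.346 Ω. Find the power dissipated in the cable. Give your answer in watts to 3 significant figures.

31.1 W

Line loss is just I²R for the cable — we know both I and R_line directly.
I = P / V = 2180 / 230 = 9.478 A through the cable.
P_line = I² R_line = (9.478)² × 0.346 = 31.08 W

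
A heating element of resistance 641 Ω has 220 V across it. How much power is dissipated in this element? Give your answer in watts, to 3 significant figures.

With V across and R both known, P = V²/R gives the dissipation directly.
P = (220 V)² / 641 Ω = 75.51 W

75.5 W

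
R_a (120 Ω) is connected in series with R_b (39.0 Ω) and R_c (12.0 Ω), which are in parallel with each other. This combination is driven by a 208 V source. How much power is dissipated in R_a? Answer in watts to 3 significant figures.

311 W

Replace R_b and R_c with their parallel equivalent so the circuit becomes R_a in series with R_p.
R_p = (39.0×12.0)/(39.0+12.0) = 9.176 Ω
R_total = 120 + 9.176 = 129.2 Ω
I = V / R_total = 208 / 129.2 = 1.610 A
R_a is in the main series path, so its power is I²R_a.
P_R_a = (1.610)² × 120 = 311.1 W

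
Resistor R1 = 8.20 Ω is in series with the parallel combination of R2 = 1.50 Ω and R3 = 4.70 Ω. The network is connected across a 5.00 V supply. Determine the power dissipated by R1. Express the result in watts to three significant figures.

2.35 W

Replace R2 and R3 with their parallel equivalent so the circuit becomes R1 in series with R_p.
R_p = (1.50×4.70)/(1.50+4.70) = 1.137 Ω
R_total = 8.20 + 1.137 = 9.337 Ω
I = V / R_total = 5.00 / 9.337 = 0.5355 A
R1 is in the main series path, so its power is I²R1.
P_R1 = (0.5355)² × 8.20 = 2.351 W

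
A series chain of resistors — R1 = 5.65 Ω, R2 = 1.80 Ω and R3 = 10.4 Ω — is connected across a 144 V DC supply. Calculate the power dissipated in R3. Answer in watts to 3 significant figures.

677 W

In a series string the same current flows through every resistor — find that current, then P = I²R for the one we want.
R_total = 5.65 + 1.80 + 10.4 = 17.85 Ω
I = V / R_total = 144 / 17.85 = 8.067 A
P_R3 = I² × R3 = (8.067)² × 10.4 = 676.8 W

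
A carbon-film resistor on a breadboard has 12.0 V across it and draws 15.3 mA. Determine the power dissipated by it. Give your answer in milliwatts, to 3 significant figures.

Since both terminal voltage and current are stated, P = V I gives the power in one step.
P = 12.0 V × 0.01530 A = 0.1836 W

184 mW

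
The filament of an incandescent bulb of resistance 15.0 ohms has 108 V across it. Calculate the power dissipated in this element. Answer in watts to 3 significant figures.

778 W

Voltage and resistance are given, so P = V²/R is the one-step route.
P = (108 V)² / 15.0 Ω = 777.6 W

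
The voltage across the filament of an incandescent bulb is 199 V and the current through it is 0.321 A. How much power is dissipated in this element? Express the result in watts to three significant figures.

63.9 W

Both the voltage across and the current through the element are known, so P = V I applies directly.
P = 199 V × 0.3210 A = 63.88 W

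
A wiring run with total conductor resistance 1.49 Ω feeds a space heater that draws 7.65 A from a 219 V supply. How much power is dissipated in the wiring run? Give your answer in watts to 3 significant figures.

87.2 W

Only the current and the line resistance are needed for the I²R loss.
The wiring run carries the full 7.65 A.
P_line = I² R_line = (7.650)² × 1.49 = 87.20 W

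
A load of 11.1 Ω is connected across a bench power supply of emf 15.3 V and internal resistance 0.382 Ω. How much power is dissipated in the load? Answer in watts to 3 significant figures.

19.7 W

The internal resistance and the load are in series, so the same I flows through both; get I from ε/(r+R), then I²R for the load.
I = ε / (r + R) = 15.3 / (0.382 + 11.1) = 1.333 A
P_load = I² R = (1.333)² × 11.1 = 19.71 W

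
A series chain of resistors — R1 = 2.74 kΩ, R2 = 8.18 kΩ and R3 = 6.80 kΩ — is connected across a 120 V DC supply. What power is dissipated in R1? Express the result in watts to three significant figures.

In a series string the same current flows through every resistor — find that current, then P = I²R for the one we want.
R_total = (2.74 + 8.18 + 6.80) kΩ = 17720 Ω
I = V / R_total = 120 / 17720 = 0.006772 A
P_R1 = I² × R1 = (0.006772)² × 2740 = 0.1257 W

0.126 W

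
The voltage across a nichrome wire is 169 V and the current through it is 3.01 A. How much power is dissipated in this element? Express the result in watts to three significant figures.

With V and I both given, power follows immediately from P = V I.
P = 169 V × 3.010 A = 508.7 W

509 W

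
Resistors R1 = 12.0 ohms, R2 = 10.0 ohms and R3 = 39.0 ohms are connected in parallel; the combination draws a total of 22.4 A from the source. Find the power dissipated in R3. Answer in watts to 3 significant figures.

295 W

The branches share the same voltage, but only the total current is given — find V from the equivalent resistance first.
1/R_eq = 1/12.0 + 1/10.0 + 1/39.0 ⇒ R_eq = 4.785 Ω
V = I_total × R_eq = 22.40 × 4.785 = 107.2 V
P_R3 = V² / R3 = (107.2)² / 39.0 = 294.6 W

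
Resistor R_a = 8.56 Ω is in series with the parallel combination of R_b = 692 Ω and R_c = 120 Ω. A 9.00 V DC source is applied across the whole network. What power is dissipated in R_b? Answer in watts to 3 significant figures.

0.0997 W

Reduce the parallel pair to R_p first; the network is then a simple series string.
R_p = (692×120)/(692+120) = 102.3 Ω
R_total = 8.56 + 102.3 = 110.8 Ω
I = V / R_total = 9.00 / 110.8 = 0.08121 A
Voltage across the parallel pair: V_p = I × R_p = 0.08121 × 102.3 = 8.305 V
R_b is across V_p, so use P = V²/R for that branch.
P_R_b = (8.305)² / 692 = 0.09967 W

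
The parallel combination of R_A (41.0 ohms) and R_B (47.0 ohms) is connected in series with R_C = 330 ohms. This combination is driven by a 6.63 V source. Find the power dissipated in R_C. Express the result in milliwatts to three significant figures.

First find R_p for the parallel pair, then treat R_p + R_C as a series loop.
R_p = (41.0×47.0)/(41.0+47.0) = 21.90 Ω
R_total = R_p + 330 = 21.90 + 330 = 351.9 Ω
I = V / R_total = 6.63 / 351.9 = 0.01884 A
All the supply current flows through R_C; use P = I²R_C.
P_R_C = (0.01884)² × 330 = 0.1171 W

117 mW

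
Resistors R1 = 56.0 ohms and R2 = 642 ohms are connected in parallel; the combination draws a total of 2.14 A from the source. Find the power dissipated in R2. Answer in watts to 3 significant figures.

Parallel branches share V, not I — compute V via R_eq, then use V²/R for the target branch.
1/R_eq = 1/56.0 + 1/642 ⇒ R_eq = 51.51 Ω
V = I_total × R_eq = 2.140 × 51.51 = 110.2 V
P_R2 = V² / R2 = (110.2)² / 642 = 18.92 W

18.9 W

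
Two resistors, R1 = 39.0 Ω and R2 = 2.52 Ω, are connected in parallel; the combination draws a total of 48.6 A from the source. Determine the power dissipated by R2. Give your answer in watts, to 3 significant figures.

5250 W

Only the total current is stated, so first find the parallel equivalent to get the voltage across the combination.
1/R_eq = 1/39.0 + 1/2.52 ⇒ R_eq = 2.367 Ω
V = I_total × R_eq = 48.60 × 2.367 = 115.0 V
P_R2 = V² / R2 = (115.0)² / 2.52 = 5252 W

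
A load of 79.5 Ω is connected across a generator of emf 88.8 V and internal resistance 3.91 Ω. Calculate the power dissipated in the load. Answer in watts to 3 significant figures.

90.1 W

The internal resistance and the load are in series, so the same I flows through both; get I from ε/(r+R), then I²R for the load.
I = ε / (r + R) = 88.8 / (3.91 + 79.5) = 1.065 A
P_load = I² R = (1.065)² × 79.5 = 90.11 W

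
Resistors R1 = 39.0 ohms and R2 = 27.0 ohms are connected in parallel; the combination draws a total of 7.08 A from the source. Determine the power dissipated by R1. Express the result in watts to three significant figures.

327 W

We need the common branch voltage; get it from I_total × R_eq, then P = V²/R for the branch.
1/R_eq = 1/39.0 + 1/27.0 ⇒ R_eq = 15.95 Ω
V = I_total × R_eq = 7.080 × 15.95 = 113.0 V
P_R1 = V² / R1 = (113.0)² / 39.0 = 327.2 W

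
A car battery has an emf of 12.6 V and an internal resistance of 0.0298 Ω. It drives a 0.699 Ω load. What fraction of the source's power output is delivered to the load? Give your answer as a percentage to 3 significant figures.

95.9 %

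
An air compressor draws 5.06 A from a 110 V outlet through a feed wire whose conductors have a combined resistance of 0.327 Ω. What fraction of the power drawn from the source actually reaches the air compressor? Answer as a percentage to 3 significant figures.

98.5 %

The feed wire carries the full 5.06 A.
P_line = I² R_line = (5.060)² × 0.327 = 8.372 W
P_source = V I = 110 × 5.060 = 556.6 W; P_load = 548.2 W
η = P_load / P_source = 548.2 / 556.6 = 0.9850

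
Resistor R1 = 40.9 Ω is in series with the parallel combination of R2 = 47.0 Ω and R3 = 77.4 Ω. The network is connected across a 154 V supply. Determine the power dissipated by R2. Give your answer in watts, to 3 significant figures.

Replace R2 and R3 with their parallel equivalent so the circuit becomes R1 in series with R_p.
R_p = (47.0×77.4)/(47.0+77.4) = 29.24 Ω
R_total = 40.9 + 29.24 = 70.14 Ω
I = V / R_total = 154 / 70.14 = 2.196 A
Voltage across the parallel pair: V_p = I × R_p = 2.196 × 29.24 = 64.20 V
With V_p across R2, its power is V_p²/R2.
P_R2 = (64.20)² / 47.0 = 87.70 W

87.7 W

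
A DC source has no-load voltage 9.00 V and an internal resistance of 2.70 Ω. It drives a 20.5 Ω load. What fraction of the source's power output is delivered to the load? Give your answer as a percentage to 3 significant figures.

88.4 %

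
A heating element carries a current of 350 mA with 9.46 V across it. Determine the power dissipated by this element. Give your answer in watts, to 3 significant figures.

3.31 W

Since both terminal voltage and current are stated, P = V I gives the power in one step.
P = 9.46 V × 0.3500 A = 3.311 W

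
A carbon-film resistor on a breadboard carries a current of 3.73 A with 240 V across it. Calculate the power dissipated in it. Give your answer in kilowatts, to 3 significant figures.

0.895 kW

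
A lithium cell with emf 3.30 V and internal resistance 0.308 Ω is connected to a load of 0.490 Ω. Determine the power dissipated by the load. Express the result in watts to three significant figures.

8.38 W

Find the circuit current first, then P = I²R for the load (series elements share I).
I = ε / (r + R) = 3.30 / (0.308 + 0.490) = 4.135 A
P_load = I² R = (4.135)² × 0.490 = 8.380 W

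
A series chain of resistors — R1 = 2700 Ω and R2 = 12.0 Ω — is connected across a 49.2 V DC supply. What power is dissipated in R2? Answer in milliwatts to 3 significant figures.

Series elements share the same current, so find I first, then use P = I²R.
R_total = 2700 + 12.0 = 2712 Ω
I = V / R_total = 49.2 / 2712 = 0.01814 A
P_R2 = I² × R2 = (0.01814)² × 12.0 = 0.003949 W

3.95 mW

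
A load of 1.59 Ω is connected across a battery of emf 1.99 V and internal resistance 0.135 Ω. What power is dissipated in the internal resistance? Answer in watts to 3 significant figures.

The source's internal resistance is just another series element carrying I; its dissipation is I²r.
I = ε / (r + R) = 1.99 / (0.135 + 1.59) = 1.154 A
P_int = I² r = (1.154)² × 0.135 = 0.1797 W

0.180 W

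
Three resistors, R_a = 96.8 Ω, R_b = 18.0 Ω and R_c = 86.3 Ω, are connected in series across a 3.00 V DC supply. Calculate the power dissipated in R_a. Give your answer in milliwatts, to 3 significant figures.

21.5 mW

In a series string the same current flows through every resistor — find that current, then P = I²R for the one we want.
R_total = 96.8 + 18.0 + 86.3 = 201.1 Ω
I = V / R_total = 3.00 / 201.1 = 0.01492 A
P_R_a = I² × R_a = (0.01492)² × 96.8 = 0.02154 W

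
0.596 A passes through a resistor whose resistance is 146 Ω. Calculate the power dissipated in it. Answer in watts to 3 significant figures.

The current through and the resistance of the element are both given; use P = I²R.
P = (0.5960 A)² × 146 Ω = 51.86 W

51.9 W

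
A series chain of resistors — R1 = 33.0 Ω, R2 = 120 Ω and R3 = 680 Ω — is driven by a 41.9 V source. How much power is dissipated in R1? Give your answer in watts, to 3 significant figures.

Every series element carries the same I. Get I from the total resistance, then P = I² × R1.
R_total = 33.0 + 120 + 680 = 833.0 Ω
I = V / R_total = 41.9 / 833.0 = 0.05030 A
P_R1 = I² × R1 = (0.05030)² × 33.0 = 0.08349 W

0.0835 W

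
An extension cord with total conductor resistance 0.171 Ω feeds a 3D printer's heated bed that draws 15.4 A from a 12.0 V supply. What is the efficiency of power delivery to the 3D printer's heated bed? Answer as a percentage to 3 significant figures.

78.1 %

The extension cord carries the full 15.4 A.
P_line = I² R_line = (15.40)² × 0.171 = 40.55 W
P_source = V I = 12.0 × 15.40 = 184.8 W; P_load = 144.2 W
η = P_load / P_source = 144.2 / 184.8 = 0.7805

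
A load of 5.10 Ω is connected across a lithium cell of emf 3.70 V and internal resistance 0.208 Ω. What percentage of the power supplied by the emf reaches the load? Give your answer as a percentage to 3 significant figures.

96.1 %

Efficiency is P_load / P_total. With a series r and R sharing the same I, P = I²R for each, so η = R/(R+r).
η = R / (R + r) = 5.10 / (5.10 + 0.208) = 0.9608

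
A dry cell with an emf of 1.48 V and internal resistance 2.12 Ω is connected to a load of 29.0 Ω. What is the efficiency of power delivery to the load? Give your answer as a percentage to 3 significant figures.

93.2 %

Efficiency is P_load / P_total. With a series r and R sharing the same I, P = I²R for each, so η = R/(R+r).
η = R / (R + r) = 29.0 / (29.0 + 2.12) = 0.9319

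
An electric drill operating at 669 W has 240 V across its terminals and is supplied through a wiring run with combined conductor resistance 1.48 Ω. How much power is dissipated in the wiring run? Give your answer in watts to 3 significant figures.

11.5 W

The wiring run and load are in series, so the same current flows in both; the loss is I²R_line.
I = P / V = 669 / 240 = 2.788 A through the wiring run.
P_line = I² R_line = (2.788)² × 1.48 = 11.50 W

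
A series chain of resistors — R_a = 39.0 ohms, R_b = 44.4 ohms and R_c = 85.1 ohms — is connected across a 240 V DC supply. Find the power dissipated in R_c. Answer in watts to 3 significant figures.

173 W

The current is common to all series resistors; compute it, then apply P = I²R for the target.
R_total = 39.0 + 44.4 + 85.1 = 168.5 Ω
I = V / R_total = 240 / 168.5 = 1.424 A
P_R_c = I² × R_c = (1.424)² × 85.1 = 172.6 W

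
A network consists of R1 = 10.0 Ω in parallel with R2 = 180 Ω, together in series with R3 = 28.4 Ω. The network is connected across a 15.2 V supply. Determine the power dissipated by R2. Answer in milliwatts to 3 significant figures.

Collapse the R1‖R2 pair into one equivalent R_p; then R_p and R3 form a series string.
R_p = (10.0×180)/(10.0+180) = 9.474 Ω
R_total = R_p + 28.4 = 9.474 + 28.4 = 37.87 Ω
I = V / R_total = 15.2 / 37.87 = 0.4013 A
Voltage across the parallel pair: V_p = I × R_p = 0.4013 × 9.474 = 3.802 V
R2 has V_p across it, so P = V_p²/R2.
P_R2 = (3.802)² / 180 = 0.08031 W

80.3 mW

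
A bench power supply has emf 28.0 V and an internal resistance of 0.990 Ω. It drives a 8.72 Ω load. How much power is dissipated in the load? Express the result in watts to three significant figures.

Find the circuit current first, then P = I²R for the load (series elements share I).
I = ε / (r + R) = 28.0 / (0.990 + 8.72) = 2.884 A
P_load = I² R = (2.884)² × 8.72 = 72.51 W

72.5 W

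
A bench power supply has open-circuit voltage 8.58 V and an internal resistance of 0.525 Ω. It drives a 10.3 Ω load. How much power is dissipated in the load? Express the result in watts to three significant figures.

6.47 W

Find the circuit current first, then P = I²R for the load (series elements share I).
I = ε / (r + R) = 8.58 / (0.525 + 10.3) = 0.7926 A
P_load = I² R = (0.7926)² × 10.3 = 6.471 W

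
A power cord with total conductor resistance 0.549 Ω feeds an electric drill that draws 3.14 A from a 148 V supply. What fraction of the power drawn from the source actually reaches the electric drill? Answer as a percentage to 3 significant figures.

98.8 %

The power cord carries the full 3.14 A.
P_line = I² R_line = (3.140)² × 0.549 = 5.413 W
P_source = V I = 148 × 3.140 = 464.7 W; P_load = 459.3 W
η = P_load / P_source = 459.3 / 464.7 = 0.9884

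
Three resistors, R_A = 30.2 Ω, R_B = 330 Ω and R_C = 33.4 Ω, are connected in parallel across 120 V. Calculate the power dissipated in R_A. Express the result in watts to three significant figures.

477 W

Every branch has 120 V across it, so for R_A the power is simply V²/R.
P_R_A = V² / R_A = (120)² / 30.2 Ω = 476.8 W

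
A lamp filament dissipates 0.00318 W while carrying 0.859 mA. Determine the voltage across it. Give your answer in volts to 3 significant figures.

3.70 V

Inverting the appropriate power form: V = P / I.
V = 0.00318 / 0.0008590 = 3.702 V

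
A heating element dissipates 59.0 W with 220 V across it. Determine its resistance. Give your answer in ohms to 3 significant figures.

From P = V I = I²R = V²/R, with the two given quantities we get R = V² / P.
R = (220)² / 59.0 = 820.3 Ω

820 Ω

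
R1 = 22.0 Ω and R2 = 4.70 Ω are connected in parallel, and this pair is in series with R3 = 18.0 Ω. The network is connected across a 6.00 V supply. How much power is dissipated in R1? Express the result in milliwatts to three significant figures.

Collapse the R1‖R2 pair into one equivalent R_p; then R_p and R3 form a series string.
R_p = (22.0×4.70)/(22.0+4.70) = 3.873 Ω
R_total = R_p + 18.0 = 3.873 + 18.0 = 21.87 Ω
I = V / R_total = 6.00 / 21.87 = 0.2743 A
Voltage across the parallel pair: V_p = I × R_p = 0.2743 × 3.873 = 1.062 V
R1 has V_p across it, so P = V_p²/R1.
P_R1 = (1.062)² / 22.0 = 0.05130 W

51.3 mW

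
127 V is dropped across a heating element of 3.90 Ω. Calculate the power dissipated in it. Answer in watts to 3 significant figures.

We know the drop across the element and its resistance — P = V²/R, one step.
P = (127 V)² / 3.90 Ω = 4136 W

4140 W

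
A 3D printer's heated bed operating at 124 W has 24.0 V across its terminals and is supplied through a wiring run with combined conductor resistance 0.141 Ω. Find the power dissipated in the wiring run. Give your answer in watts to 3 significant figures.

3.76 W

Only the current and the line resistance are needed for the I²R loss.
I = P / V = 124 / 24.0 = 5.167 A through the wiring run.
P_line = I² R_line = (5.167)² × 0.141 = 3.764 W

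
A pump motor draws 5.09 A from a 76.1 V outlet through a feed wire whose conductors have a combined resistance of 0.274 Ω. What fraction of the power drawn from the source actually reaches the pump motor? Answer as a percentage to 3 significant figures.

98.2 %

The feed wire carries the full 5.09 A.
P_line = I² R_line = (5.090)² × 0.274 = 7.099 W
P_source = V I = 76.1 × 5.090 = 387.3 W; P_load = 380.3 W
η = P_load / P_source = 380.3 / 387.3 = 0.9817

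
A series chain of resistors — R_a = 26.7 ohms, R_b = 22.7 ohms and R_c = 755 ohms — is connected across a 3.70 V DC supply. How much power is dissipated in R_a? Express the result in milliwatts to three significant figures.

0.565 mW

Series elements share the same current, so find I first, then use P = I²R.
R_total = 26.7 + 22.7 + 755 = 804.4 Ω
I = V / R_total = 3.70 / 804.4 = 0.004600 A
P_R_a = I² × R_a = (0.004600)² × 26.7 = 0.0005649 W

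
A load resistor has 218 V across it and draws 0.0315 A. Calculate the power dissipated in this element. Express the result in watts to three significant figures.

6.87 W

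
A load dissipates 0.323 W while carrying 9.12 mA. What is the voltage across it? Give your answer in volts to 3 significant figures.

From P = V I = I²R = V²/R, with the two given quantities we get V = P / I.
V = 0.323 / 0.009120 = 35.42 V

35.4 V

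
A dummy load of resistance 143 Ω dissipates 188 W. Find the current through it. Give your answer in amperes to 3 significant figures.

Inverting the appropriate power form: I = √(P / R).
I = √(188 / 143) = 1.147 A

1.15 A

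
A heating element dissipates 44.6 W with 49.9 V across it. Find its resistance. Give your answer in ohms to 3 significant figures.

Inverting the appropriate power form: R = V² / P.
R = (49.9)² / 44.6 = 55.83 Ω

55.8 Ω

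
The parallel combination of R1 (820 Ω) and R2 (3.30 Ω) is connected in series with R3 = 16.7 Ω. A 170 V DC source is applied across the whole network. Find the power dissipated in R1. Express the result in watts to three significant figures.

First find R_p for the parallel pair, then treat R_p + R3 as a series loop.
R_p = (820×3.30)/(820+3.30) = 3.287 Ω
R_total = R_p + 16.7 = 3.287 + 16.7 = 19.99 Ω
I = V / R_total = 170 / 19.99 = 8.506 A
Voltage across the parallel pair: V_p = I × R_p = 8.506 × 3.287 = 27.96 V
R1 sits across V_p; its power is V_p²/R.
P_R1 = (27.96)² / 820 = 0.9531 W

0.953 W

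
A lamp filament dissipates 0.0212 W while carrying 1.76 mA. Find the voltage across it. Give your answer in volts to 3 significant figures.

The two known quantities fix the third via V = P / I.
V = 0.0212 / 0.001760 = 12.05 V

12.0 V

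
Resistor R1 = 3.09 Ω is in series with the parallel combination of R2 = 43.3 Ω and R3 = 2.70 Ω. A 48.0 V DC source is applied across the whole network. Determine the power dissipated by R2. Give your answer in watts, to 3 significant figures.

10.8 W

Collapse R2‖R3 to a single equivalent, reducing the network to two series elements.
R_p = (43.3×2.70)/(43.3+2.70) = 2.542 Ω
R_total = 3.09 + 2.542 = 5.632 Ω
I = V / R_total = 48.0 / 5.632 = 8.523 A
Voltage across the parallel pair: V_p = I × R_p = 8.523 × 2.542 = 21.66 V
R2 sees V_p directly, so P = V_p² / R2.
P_R2 = (21.66)² / 43.3 = 10.84 W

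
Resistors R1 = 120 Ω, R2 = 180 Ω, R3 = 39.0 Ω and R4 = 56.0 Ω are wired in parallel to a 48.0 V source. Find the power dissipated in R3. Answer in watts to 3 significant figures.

59.1 W

Parallel branches share the same voltage; P = V²/R gives the branch power in one step.
P_R3 = V² / R3 = (48.0)² / 39.0 Ω = 59.08 W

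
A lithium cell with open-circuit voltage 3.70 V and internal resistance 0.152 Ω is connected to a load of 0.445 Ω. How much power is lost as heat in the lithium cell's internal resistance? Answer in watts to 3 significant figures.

5.84 W

The source's internal resistance is just another series element carrying I; its dissipation is I²r.
I = ε / (r + R) = 3.70 / (0.152 + 0.445) = 6.198 A
P_int = I² r = (6.198)² × 0.152 = 5.838 W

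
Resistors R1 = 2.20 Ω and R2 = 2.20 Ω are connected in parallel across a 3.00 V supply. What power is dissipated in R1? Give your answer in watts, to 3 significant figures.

4.09 W

Each parallel branch sees the full supply voltage, so P = V²/R applies directly to the target branch.
P_R1 = V² / R1 = (3.00)² / 2.20 Ω = 4.091 W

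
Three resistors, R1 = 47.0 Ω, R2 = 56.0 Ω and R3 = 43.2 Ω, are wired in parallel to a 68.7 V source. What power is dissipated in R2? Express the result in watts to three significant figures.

84.3 W

Every branch has 68.7 V across it, so for R2 the power is simply V²/R.
P_R2 = V² / R2 = (68.7)² / 56.0 Ω = 84.28 W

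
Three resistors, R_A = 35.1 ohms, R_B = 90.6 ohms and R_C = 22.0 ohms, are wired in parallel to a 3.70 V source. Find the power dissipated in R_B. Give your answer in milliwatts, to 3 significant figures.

Every branch has 3.70 V across it, so for R_B the power is simply V²/R.
P_R_B = V² / R_B = (3.70)² / 90.6 Ω = 0.1511 W

151 mW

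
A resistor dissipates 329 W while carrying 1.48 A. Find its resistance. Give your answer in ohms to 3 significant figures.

Rearranging the power relation for the two known quantities gives R = P / I².
R = 329 / (1.480)² = 150.2 Ω

150 Ω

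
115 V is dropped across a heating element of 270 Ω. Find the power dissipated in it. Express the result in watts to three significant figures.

We know the drop across the element and its resistance — P = V²/R, one step.
P = (115 V)² / 270 Ω = 48.98 W

49.0 W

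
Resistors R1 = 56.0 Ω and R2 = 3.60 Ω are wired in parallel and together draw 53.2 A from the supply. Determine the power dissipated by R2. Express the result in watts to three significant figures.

9000 W

The branches share the same voltage, but only the total current is given — find V from the equivalent resistance first.
1/R_eq = 1/56.0 + 1/3.60 ⇒ R_eq = 3.383 Ω
V = I_total × R_eq = 53.20 × 3.383 = 180.0 V
P_R2 = V² / R2 = (180.0)² / 3.60 = 8995 W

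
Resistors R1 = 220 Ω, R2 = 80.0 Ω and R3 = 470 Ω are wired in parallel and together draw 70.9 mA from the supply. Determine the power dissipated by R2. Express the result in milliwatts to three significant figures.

Parallel branches share V, not I — compute V via R_eq, then use V²/R for the target branch.
1/R_eq = 1/220 + 1/80.0 + 1/470 ⇒ R_eq = 52.16 Ω
V = I_total × R_eq = 0.07090 × 52.16 = 3.698 V
P_R2 = V² / R2 = (3.698)² / 80.0 = 0.1709 W

171 mW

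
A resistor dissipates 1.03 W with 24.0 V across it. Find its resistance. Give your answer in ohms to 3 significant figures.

The two known quantities fix the third via R = V² / P.
R = (24.0)² / 1.03 = 559.2 Ω

559 Ω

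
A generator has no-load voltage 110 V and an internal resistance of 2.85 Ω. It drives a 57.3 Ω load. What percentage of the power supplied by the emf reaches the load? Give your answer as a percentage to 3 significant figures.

Both r and R carry the same current, so the power split is just the resistance split: η = R/(R+r).
η = R / (R + r) = 57.3 / (57.3 + 2.85) = 0.9526

95.3 %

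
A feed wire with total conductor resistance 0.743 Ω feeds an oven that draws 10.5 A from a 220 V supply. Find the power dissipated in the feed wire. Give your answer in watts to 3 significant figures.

81.9 W

The feed wire is a series resistance carrying the load current; its dissipation is I²R_line.
The feed wire carries the full 10.5 A.
P_line = I² R_line = (10.50)² × 0.743 = 81.92 W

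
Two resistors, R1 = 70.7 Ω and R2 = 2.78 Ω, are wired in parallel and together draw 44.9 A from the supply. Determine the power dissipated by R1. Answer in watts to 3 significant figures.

204 W

Only the total current is stated, so first find the parallel equivalent to get the voltage across the combination.
1/R_eq = 1/70.7 + 1/2.78 ⇒ R_eq = 2.675 Ω
V = I_total × R_eq = 44.90 × 2.675 = 120.1 V
P_R1 = V² / R1 = (120.1)² / 70.7 = 204.0 W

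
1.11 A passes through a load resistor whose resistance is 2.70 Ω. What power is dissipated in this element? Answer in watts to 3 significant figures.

3.33 W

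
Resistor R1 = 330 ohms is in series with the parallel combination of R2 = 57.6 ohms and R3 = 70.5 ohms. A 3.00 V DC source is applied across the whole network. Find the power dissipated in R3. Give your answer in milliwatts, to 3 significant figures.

Reduce the parallel pair to R_p first; the network is then a simple series string.
R_p = (57.6×70.5)/(57.6+70.5) = 31.70 Ω
R_total = 330 + 31.70 = 361.7 Ω
I = V / R_total = 3.00 / 361.7 = 0.008294 A
Voltage across the parallel pair: V_p = I × R_p = 0.008294 × 31.70 = 0.2629 V
R3 is across V_p, so use P = V²/R for that branch.
P_R3 = (0.2629)² / 70.5 = 0.0009806 W

0.981 mW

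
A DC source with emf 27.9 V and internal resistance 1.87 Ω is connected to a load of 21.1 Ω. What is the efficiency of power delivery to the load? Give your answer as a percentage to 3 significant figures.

91.9 %

Efficiency is P_load / P_total. With a series r and R sharing the same I, P = I²R for each, so η = R/(R+r).
η = R / (R + r) = 21.1 / (21.1 + 1.87) = 0.9186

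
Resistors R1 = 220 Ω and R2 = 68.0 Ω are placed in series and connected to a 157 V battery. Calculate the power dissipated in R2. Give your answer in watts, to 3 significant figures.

20.2 W

In a series string the same current flows through every resistor — find that current, then P = I²R for the one we want.
R_total = 220 + 68.0 = 288.0 Ω
I = V / R_total = 157 / 288.0 = 0.5451 A
P_R2 = I² × R2 = (0.5451)² × 68.0 = 20.21 W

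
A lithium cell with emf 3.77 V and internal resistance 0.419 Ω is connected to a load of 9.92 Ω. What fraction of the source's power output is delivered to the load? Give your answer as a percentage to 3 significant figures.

η = P_load/(P_load+P_int) = I²R/(I²R+I²r) = R/(R+r) — the I² cancels for series elements.
η = R / (R + r) = 9.92 / (9.92 + 0.419) = 0.9595

95.9 %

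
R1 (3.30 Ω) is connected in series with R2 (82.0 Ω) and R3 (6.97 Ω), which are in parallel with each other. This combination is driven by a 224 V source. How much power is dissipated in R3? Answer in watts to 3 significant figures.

3140 W

Reduce the parallel pair to R_p first; the network is then a simple series string.
R_p = (82.0×6.97)/(82.0+6.97) = 6.424 Ω
R_total = 3.30 + 6.424 = 9.724 Ω
I = V / R_total = 224 / 9.724 = 23.04 A
Voltage across the parallel pair: V_p = I × R_p = 23.04 × 6.424 = 148.0 V
R3 is across V_p, so use P = V²/R for that branch.
P_R3 = (148.0)² / 6.97 = 3142 W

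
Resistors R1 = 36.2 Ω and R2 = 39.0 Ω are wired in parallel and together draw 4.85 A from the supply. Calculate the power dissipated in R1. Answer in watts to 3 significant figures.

229 W

The branches share the same voltage, but only the total current is given — find V from the equivalent resistance first.
1/R_eq = 1/36.2 + 1/39.0 ⇒ R_eq = 18.77 Ω
V = I_total × R_eq = 4.850 × 18.77 = 91.05 V
P_R1 = V² / R1 = (91.05)² / 36.2 = 229.0 W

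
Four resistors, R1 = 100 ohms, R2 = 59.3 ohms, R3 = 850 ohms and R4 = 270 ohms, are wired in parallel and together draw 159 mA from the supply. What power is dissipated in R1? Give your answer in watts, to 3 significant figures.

Only the total current is stated, so first find the parallel equivalent to get the voltage across the combination.
1/R_eq = 1/100 + 1/59.3 + 1/850 + 1/270 ⇒ R_eq = 31.50 Ω
V = I_total × R_eq = 0.1590 × 31.50 = 5.009 V
P_R1 = V² / R1 = (5.009)² / 100 = 0.2509 W

0.251 W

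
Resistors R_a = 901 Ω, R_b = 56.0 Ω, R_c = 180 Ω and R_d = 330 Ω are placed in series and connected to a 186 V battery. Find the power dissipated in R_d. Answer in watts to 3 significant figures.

Since the resistors are in series they all carry the loop current I = V/R_total; the power in any one is I²R.
R_total = 901 + 56.0 + 180 + 330 = 1467 Ω
I = V / R_total = 186 / 1467 = 0.1268 A
P_R_d = I² × R_d = (0.1268)² × 330 = 5.305 W

5.30 W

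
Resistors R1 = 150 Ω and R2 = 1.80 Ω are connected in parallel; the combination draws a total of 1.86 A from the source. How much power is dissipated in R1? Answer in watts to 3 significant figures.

0.0730 W

We need the common branch voltage; get it from I_total × R_eq, then P = V²/R for the branch.
1/R_eq = 1/150 + 1/1.80 ⇒ R_eq = 1.779 Ω
V = I_total × R_eq = 1.860 × 1.779 = 3.308 V
P_R1 = V² / R1 = (3.308)² / 150 = 0.07297 W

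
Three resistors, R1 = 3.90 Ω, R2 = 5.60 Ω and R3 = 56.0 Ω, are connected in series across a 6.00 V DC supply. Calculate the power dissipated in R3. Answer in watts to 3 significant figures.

0.470 W

Every series element carries the same I. Get I from the total resistance, then P = I² × R3.
R_total = 3.90 + 5.60 + 56.0 = 65.50 Ω
I = V / R_total = 6.00 / 65.50 = 0.09160 A
P_R3 = I² × R3 = (0.09160)² × 56.0 = 0.4699 W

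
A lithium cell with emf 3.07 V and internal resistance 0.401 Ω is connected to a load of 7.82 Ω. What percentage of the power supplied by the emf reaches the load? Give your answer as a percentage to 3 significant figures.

Efficiency is P_load / P_total. With a series r and R sharing the same I, P = I²R for each, so η = R/(R+r).
η = R / (R + r) = 7.82 / (7.82 + 0.401) = 0.9512

95.1 %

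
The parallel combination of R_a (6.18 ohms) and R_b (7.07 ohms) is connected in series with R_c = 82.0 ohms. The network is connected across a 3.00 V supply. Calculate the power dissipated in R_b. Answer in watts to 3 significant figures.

Reduce the parallel combination to a single R_p; the circuit then becomes R_p in series with the remaining resistor.
R_p = (6.18×7.07)/(6.18+7.07) = 3.298 Ω
R_total = R_p + 82.0 = 3.298 + 82.0 = 85.30 Ω
I = V / R_total = 3.00 / 85.30 = 0.03517 A
Voltage across the parallel pair: V_p = I × R_p = 0.03517 × 3.298 = 0.1160 V
R_b has V_p across it, so P = V_p²/R_b.
P_R_b = (0.1160)² / 7.07 = 0.001903 W

0.00190 W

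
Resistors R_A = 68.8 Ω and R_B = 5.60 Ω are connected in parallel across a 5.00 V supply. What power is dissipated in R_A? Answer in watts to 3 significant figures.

Each parallel branch sees the full supply voltage, so P = V²/R applies directly to the target branch.
P_R_A = V² / R_A = (5.00)² / 68.8 Ω = 0.3634 W

0.363 W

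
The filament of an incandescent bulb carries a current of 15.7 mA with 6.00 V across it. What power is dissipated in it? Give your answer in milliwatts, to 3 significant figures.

Both the voltage across and the current through the element are known, so P = V I applies directly.
P = 6.00 V × 0.01570 A = 0.09420 W

94.2 mW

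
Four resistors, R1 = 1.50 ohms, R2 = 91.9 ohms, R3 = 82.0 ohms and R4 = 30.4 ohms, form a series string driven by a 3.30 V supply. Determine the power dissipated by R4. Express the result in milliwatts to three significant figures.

7.82 mW

Since the resistors are in series they all carry the loop current I = V/R_total; the power in any one is I²R.
R_total = 1.50 + 91.9 + 82.0 + 30.4 = 205.8 Ω
I = V / R_total = 3.30 / 205.8 = 0.01603 A
P_R4 = I² × R4 = (0.01603)² × 30.4 = 0.007816 W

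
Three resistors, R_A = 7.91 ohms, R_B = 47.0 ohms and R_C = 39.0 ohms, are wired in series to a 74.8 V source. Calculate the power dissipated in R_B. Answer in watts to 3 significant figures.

Since the resistors are in series they all carry the loop current I = V/R_total; the power in any one is I²R.
R_total = 7.91 + 47.0 + 39.0 = 93.91 Ω
I = V / R_total = 74.8 / 93.91 = 0.7965 A
P_R_B = I² × R_B = (0.7965)² × 47.0 = 29.82 W

29.8 W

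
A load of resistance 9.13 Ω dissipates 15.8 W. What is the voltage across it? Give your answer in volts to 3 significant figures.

Inverting the appropriate power form: V = √(P R).
V = √(15.8 × 9.13) = 12.01 V

12.0 V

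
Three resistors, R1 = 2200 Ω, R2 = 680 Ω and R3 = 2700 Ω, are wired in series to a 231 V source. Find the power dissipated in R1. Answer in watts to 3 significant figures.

3.77 W

Series elements share the same current, so find I first, then use P = I²R.
R_total = 2200 + 680 + 2700 = 5580 Ω
I = V / R_total = 231 / 5580 = 0.04140 A
P_R1 = I² × R1 = (0.04140)² × 2200 = 3.770 W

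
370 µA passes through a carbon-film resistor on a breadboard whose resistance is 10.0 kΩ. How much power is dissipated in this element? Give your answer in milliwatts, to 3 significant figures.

The current through and the resistance of the element are both given; use P = I²R.
P = (0.0003700 A)² × 10000 Ω = 0.001369 W

1.37 mW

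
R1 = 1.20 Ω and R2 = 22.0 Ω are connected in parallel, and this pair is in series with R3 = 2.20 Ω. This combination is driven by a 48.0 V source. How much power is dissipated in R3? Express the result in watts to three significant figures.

Reduce the parallel combination to a single R_p; the circuit then becomes R_p in series with the remaining resistor.
R_p = (1.20×22.0)/(1.20+22.0) = 1.138 Ω
R_total = R_p + 2.20 = 1.138 + 2.20 = 3.338 Ω
I = V / R_total = 48.0 / 3.338 = 14.38 A
R3 is the series element, so its power is I²R.
P_R3 = (14.38)² × 2.20 = 454.9 W

455 W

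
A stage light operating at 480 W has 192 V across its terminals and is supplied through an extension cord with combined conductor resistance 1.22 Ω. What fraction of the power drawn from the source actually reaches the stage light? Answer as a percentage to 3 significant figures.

98.4 %

I = P / V = 480 / 192 = 2.500 A through the extension cord.
P_line = I² R_line = (2.500)² × 1.22 = 7.625 W
P_source = P_load + P_line = 480.0 + 7.625 = 487.6 W
η = P_load / P_source = 480.0 / 487.6 = 0.9844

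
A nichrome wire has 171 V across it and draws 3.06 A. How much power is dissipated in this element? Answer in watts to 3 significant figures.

523 W

V and I are known directly — P = V I, no intermediate step needed.
P = 171 V × 3.060 A = 523.3 W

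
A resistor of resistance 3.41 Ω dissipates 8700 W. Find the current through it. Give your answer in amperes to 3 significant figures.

50.5 A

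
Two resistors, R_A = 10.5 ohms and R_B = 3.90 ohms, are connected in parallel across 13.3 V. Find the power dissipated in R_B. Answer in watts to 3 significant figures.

45.4 W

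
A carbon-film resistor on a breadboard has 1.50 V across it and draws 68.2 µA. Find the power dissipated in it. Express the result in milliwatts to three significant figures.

0.102 mW

Since both terminal voltage and current are stated, P = V I gives the power in one step.
P = 1.50 V × 0.00006820 A = 0.0001023 W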